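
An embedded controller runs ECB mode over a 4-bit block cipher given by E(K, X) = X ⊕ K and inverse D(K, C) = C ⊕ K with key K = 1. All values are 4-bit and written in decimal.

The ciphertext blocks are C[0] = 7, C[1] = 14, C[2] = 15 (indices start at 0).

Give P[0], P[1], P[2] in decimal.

P[0] = 6, P[1] = 15, P[2] = 14

ECB decryption: P_i = D(K, C_i).
P[0]: D(K, 7) = 6.
P[1]: D(K, 14) = 15.
P[2]: D(K, 15) = 14.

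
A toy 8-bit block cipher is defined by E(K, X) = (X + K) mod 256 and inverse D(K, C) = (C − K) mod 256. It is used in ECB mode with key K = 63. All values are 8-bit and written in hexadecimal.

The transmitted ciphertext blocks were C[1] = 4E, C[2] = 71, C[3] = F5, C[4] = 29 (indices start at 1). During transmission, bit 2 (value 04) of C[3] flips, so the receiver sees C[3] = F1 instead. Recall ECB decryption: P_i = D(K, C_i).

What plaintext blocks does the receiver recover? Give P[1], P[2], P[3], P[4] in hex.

P[1] = EB, P[2] = 0E, P[3] = 8E, P[4] = C6

Only C[3] changed, to F1. In ECB, a change in C_i affects only P_i. Decrypting the received ciphertext:
P[1]: D(K, 4E) = EB.
P[2]: D(K, 71) = 0E.
P[3]: D(K, F1) = 8E.
P[4]: D(K, 29) = C6.
Blocks that differ from the original plaintext: P[3].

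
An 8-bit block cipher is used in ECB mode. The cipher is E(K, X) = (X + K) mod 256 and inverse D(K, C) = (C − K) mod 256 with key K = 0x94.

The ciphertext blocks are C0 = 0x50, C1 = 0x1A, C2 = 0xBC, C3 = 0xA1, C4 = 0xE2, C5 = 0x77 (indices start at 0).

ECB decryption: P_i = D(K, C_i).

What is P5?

P5: D(K, 0x77) = 0xE3.

P5 = 0xE3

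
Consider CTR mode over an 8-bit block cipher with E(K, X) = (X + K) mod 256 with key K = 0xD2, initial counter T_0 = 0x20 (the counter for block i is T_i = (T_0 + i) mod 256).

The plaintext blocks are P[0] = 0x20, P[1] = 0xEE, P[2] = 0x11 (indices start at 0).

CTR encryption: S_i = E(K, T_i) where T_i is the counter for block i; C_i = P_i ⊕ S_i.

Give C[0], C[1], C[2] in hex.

C[0]: T = 0x20, S = E(K, T) = 0xF2; 0x20 ⊕ 0xF2 = 0xD2.
C[1]: T = 0x21, S = E(K, T) = 0xF3; 0xEE ⊕ 0xF3 = 0x1D.
C[2]: T = 0x22, S = E(K, T) = 0xF4; 0x11 ⊕ 0xF4 = 0xE5.

C[0] = 0xD2, C[1] = 0x1D, C[2] = 0xE5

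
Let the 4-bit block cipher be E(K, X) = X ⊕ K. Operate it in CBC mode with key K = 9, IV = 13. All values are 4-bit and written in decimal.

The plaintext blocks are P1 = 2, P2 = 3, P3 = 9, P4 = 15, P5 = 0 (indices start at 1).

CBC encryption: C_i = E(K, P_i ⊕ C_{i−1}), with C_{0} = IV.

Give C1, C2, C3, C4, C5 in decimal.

C1 = 6, C2 = 12, C3 = 12, C4 = 10, C5 = 3

C1: P1 ⊕ 13 = 15; E(K, 15) = 6.
C2: P2 ⊕ 6 = 5; E(K, 5) = 12.
C3: P3 ⊕ 12 = 5; E(K, 5) = 12.
C4: P4 ⊕ 12 = 3; E(K, 3) = 10.
C5: P5 ⊕ 10 = 10; E(K, 10) = 3.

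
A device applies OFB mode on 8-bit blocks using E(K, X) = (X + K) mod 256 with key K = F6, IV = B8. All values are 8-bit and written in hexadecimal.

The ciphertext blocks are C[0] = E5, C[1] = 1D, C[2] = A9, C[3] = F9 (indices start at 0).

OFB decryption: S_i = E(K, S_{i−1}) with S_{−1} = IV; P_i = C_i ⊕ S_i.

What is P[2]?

P[2] = 33

P[0]: S = E(K, B8) = AE; E5 ⊕ AE = 4B.
P[1]: S = E(K, AE) = A4; 1D ⊕ A4 = B9.
P[2]: S = E(K, A4) = 9A; A9 ⊕ 9A = 33.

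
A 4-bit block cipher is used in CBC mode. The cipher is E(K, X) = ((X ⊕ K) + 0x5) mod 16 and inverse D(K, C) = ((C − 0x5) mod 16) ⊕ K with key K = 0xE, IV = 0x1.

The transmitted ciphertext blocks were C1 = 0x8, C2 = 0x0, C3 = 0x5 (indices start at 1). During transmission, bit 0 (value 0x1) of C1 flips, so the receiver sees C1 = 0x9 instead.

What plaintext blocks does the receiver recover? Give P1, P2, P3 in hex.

CBC decryption: P_i = D(K, C_i) ⊕ C_{i−1}, with C_{0} = IV.
Only C1 changed, to 0x9. In CBC, a change in C_i garbles P_i and flips the same bit in P_{i+1}. Decrypting the received ciphertext:
P1: D(K, 0x9) = 0xA; 0xA ⊕ 0x1 = 0xB.
P2: D(K, 0x0) = 0x5; 0x5 ⊕ 0x9 = 0xC.
P3: D(K, 0x5) = 0xE; 0xE ⊕ 0x0 = 0xE.
Blocks that differ from the original plaintext: P1, P2.

P1 = 0xB, P2 = 0xC, P3 = 0xE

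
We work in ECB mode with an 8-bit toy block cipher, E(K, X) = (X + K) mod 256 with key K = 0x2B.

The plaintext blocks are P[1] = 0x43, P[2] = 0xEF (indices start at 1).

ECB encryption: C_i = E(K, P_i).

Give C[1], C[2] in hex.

C[1]: E(K, 0x43) = 0x6E.
C[2]: E(K, 0xEF) = 0x1A.

C[1] = 0x6E, C[2] = 0x1A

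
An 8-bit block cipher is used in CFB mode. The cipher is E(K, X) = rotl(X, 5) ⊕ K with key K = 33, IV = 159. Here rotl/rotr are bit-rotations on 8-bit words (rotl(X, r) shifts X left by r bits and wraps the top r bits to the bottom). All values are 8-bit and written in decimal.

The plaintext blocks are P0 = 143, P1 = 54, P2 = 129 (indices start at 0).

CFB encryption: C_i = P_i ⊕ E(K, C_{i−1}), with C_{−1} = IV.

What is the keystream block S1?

138

C0: E(K, 159) = 210; 143 ⊕ 210 = 93.
C1: E(K, 93) = 138; 54 ⊕ 138 = 188.
So S1 = 138.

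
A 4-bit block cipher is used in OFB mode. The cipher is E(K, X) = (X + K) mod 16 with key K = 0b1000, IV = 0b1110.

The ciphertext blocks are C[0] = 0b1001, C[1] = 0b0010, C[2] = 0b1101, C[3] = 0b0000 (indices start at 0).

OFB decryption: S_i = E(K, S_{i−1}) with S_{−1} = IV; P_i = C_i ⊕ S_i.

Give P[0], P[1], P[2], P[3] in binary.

P[0]: S = E(K, 0b1110) = 0b0110; 0b1001 ⊕ 0b0110 = 0b1111.
P[1]: S = E(K, 0b0110) = 0b1110; 0b0010 ⊕ 0b1110 = 0b1100.
P[2]: S = E(K, 0b1110) = 0b0110; 0b1101 ⊕ 0b0110 = 0b1011.
P[3]: S = E(K, 0b0110) = 0b1110; 0b0000 ⊕ 0b1110 = 0b1110.

P[0] = 0b1111, P[1] = 0b1100, P[2] = 0b1011, P[3] = 0b1110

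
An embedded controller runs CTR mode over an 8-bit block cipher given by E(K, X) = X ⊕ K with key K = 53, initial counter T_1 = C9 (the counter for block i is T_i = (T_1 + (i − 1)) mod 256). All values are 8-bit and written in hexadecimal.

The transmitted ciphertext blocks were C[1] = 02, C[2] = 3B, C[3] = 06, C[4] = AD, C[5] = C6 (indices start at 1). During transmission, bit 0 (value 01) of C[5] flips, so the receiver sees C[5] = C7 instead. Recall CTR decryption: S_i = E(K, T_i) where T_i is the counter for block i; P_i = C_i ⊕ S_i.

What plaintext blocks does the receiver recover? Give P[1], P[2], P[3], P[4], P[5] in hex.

Only C[5] changed, to C7. In CTR, a change in C_i flips the same bit in P_i only; the keystream is unaffected. Decrypting the received ciphertext:
P[1]: T = C9, S = E(K, T) = 9A; 02 ⊕ 9A = 98.
P[2]: T = CA, S = E(K, T) = 99; 3B ⊕ 99 = A2.
P[3]: T = CB, S = E(K, T) = 98; 06 ⊕ 98 = 9E.
P[4]: T = CC, S = E(K, T) = 9F; AD ⊕ 9F = 32.
P[5]: T = CD, S = E(K, T) = 9E; C7 ⊕ 9E = 59.
Blocks that differ from the original plaintext: P[5].

P[1] = 98, P[2] = A2, P[3] = 9E, P[4] = 32, P[5] = 59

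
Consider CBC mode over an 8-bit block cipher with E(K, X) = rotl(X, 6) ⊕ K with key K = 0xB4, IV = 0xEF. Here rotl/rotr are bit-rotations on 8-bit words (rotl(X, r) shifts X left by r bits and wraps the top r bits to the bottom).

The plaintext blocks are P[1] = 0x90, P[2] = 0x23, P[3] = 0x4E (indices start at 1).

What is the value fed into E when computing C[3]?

CBC encryption: C_i = E(K, P_i ⊕ C_{i−1}), with C_{0} = IV.
C[1]: P[1] ⊕ 0xEF = 0x7F; E(K, 0x7F) = 0x6B.
C[2]: P[2] ⊕ 0x6B = 0x48; E(K, 0x48) = 0xA6.
C[3]: P[3] ⊕ 0xA6 = 0xE8; E(K, 0xE8) = 0x8E.
So the input to E for block [3] is 0xE8.

0xE8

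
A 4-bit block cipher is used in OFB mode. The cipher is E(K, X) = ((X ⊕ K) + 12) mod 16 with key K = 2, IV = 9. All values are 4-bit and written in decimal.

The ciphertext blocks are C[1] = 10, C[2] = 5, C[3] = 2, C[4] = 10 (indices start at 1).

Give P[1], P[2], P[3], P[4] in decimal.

P[1] = 13, P[2] = 4, P[3] = 13, P[4] = 3

OFB decryption: S_i = E(K, S_{i−1}) with S_{0} = IV; P_i = C_i ⊕ S_i.
P[1]: S = E(K, 9) = 7; 10 ⊕ 7 = 13.
P[2]: S = E(K, 7) = 1; 5 ⊕ 1 = 4.
P[3]: S = E(K, 1) = 15; 2 ⊕ 15 = 13.
P[4]: S = E(K, 15) = 9; 10 ⊕ 9 = 3.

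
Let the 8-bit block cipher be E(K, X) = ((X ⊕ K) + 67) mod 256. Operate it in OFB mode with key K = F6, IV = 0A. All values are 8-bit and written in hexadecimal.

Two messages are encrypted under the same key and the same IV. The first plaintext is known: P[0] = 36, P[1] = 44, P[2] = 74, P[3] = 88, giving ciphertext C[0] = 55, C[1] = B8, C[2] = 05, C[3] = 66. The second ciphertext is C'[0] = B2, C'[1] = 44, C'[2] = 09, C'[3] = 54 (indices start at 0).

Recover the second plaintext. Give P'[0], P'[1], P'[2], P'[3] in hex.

In OFB with a reused IV, both messages share the same keystream S_i, so C_i ⊕ C'_i = P_i ⊕ P'_i and thus P'_i = P_i ⊕ C_i ⊕ C'_i.
P'[0]: 36 ⊕ 55 ⊕ B2 = D1.
P'[1]: 44 ⊕ B8 ⊕ 44 = B8.
P'[2]: 74 ⊕ 05 ⊕ 09 = 78.
P'[3]: 88 ⊕ 66 ⊕ 54 = BA.

P'[0] = D1, P'[1] = B8, P'[2] = 78, P'[3] = BA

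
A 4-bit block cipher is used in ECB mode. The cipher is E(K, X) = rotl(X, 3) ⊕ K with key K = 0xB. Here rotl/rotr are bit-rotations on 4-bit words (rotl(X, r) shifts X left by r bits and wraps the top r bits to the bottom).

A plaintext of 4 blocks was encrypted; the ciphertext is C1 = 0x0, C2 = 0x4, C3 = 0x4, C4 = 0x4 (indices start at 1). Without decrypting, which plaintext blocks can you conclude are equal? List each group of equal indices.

P2 = P3 = P4

ECB encrypts each block independently with the same key, so equal ciphertext blocks imply equal plaintext blocks.
C2 = C3 = C4 = 0x4, so P2 = P3 = P4.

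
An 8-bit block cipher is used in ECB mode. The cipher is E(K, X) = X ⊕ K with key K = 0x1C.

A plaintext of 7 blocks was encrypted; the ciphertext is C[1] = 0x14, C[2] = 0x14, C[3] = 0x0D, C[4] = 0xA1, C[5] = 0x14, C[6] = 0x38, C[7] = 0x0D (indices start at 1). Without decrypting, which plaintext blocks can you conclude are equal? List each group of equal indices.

ECB encrypts each block independently with the same key, so equal ciphertext blocks imply equal plaintext blocks.
C[1] = C[2] = C[5] = 0x14, so P[1] = P[2] = P[5].
C[3] = C[7] = 0x0D, so P[3] = P[7].

P[1] = P[2] = P[5]; P[3] = P[7]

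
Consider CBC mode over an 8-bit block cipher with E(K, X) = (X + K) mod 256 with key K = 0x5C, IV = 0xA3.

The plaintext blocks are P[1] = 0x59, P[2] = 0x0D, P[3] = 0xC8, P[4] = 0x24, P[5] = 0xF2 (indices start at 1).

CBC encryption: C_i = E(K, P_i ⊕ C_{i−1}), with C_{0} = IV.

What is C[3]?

C[1]: P[1] ⊕ 0xA3 = 0xFA; E(K, 0xFA) = 0x56.
C[2]: P[2] ⊕ 0x56 = 0x5B; E(K, 0x5B) = 0xB7.
C[3]: P[3] ⊕ 0xB7 = 0x7F; E(K, 0x7F) = 0xDB.

C[3] = 0xDB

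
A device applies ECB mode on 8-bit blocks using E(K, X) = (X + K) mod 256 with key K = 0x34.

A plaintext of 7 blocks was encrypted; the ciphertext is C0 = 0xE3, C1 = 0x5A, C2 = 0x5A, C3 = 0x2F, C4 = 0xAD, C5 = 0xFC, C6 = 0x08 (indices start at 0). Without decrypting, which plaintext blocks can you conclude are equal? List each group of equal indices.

P1 = P2

ECB encrypts each block independently with the same key, so equal ciphertext blocks imply equal plaintext blocks.
C1 = C2 = 0x5A, so P1 = P2.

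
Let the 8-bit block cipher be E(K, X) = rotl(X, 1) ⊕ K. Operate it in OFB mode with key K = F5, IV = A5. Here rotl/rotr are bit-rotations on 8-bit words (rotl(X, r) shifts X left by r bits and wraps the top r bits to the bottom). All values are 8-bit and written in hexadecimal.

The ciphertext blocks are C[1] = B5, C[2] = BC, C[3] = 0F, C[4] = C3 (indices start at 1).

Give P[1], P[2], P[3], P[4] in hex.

P[1] = 0B, P[2] = 34, P[3] = EB, P[4] = FF

OFB decryption: S_i = E(K, S_{i−1}) with S_{0} = IV; P_i = C_i ⊕ S_i.
P[1]: S = E(K, A5) = BE; B5 ⊕ BE = 0B.
P[2]: S = E(K, BE) = 88; BC ⊕ 88 = 34.
P[3]: S = E(K, 88) = E4; 0F ⊕ E4 = EB.
P[4]: S = E(K, E4) = 3C; C3 ⊕ 3C = FF.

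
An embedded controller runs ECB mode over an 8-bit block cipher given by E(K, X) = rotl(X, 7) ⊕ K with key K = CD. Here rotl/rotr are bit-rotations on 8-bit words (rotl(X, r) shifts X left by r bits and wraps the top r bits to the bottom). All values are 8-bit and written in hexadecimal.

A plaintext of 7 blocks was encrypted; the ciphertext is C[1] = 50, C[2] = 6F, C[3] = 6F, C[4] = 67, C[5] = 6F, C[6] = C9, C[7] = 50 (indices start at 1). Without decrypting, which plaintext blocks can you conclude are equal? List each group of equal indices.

P[1] = P[7]; P[2] = P[3] = P[5]

ECB encrypts each block independently with the same key, so equal ciphertext blocks imply equal plaintext blocks.
C[1] = C[7] = 50, so P[1] = P[7].
C[2] = C[3] = C[5] = 6F, so P[2] = P[3] = P[5].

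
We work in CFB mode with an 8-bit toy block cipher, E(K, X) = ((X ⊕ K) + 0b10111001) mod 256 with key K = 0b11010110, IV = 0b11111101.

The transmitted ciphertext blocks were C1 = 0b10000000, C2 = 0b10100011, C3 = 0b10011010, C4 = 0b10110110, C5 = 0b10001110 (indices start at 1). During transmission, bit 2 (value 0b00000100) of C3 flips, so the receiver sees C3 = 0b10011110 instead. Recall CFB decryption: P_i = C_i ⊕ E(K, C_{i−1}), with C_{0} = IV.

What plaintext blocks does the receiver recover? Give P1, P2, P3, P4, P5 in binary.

Only C3 changed, to 0b10011110. In CFB, a change in C_i flips the same bit in P_i and garbles P_{i+1}. Decrypting the received ciphertext:
P1: E(K, 0b11111101) = 0b11100100; 0b10000000 ⊕ 0b11100100 = 0b01100100.
P2: E(K, 0b10000000) = 0b00001111; 0b10100011 ⊕ 0b00001111 = 0b10101100.
P3: E(K, 0b10100011) = 0b00101110; 0b10011110 ⊕ 0b00101110 = 0b10110000.
P4: E(K, 0b10011110) = 0b00000001; 0b10110110 ⊕ 0b00000001 = 0b10110111.
P5: E(K, 0b10110110) = 0b00011001; 0b10001110 ⊕ 0b00011001 = 0b10010111.
Blocks that differ from the original plaintext: P3, P4.

P1 = 0b01100100, P2 = 0b10101100, P3 = 0b10110000, P4 = 0b10110111, P5 = 0b10010111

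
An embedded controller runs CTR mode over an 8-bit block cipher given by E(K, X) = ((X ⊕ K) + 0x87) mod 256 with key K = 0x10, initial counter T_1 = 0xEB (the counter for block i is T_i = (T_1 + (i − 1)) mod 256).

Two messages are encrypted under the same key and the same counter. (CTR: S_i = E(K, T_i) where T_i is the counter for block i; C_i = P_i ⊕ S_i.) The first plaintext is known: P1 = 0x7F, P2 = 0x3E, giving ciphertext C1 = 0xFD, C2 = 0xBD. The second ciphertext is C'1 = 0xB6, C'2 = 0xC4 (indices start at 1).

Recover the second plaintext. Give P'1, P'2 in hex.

In CTR with a reused counter, both messages share the same keystream S_i, so C_i ⊕ C'_i = P_i ⊕ P'_i and thus P'_i = P_i ⊕ C_i ⊕ C'_i.
P'1: 0x7F ⊕ 0xFD ⊕ 0xB6 = 0x34.
P'2: 0x3E ⊕ 0xBD ⊕ 0xC4 = 0x47.

P'1 = 0x34, P'2 = 0x47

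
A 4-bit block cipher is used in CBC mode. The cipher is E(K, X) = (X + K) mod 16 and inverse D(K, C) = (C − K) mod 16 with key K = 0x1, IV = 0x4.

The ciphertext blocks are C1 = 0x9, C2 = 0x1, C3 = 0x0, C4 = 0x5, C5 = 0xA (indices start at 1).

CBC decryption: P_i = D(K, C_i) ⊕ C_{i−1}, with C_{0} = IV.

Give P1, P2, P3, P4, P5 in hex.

P1 = 0xC, P2 = 0x9, P3 = 0xE, P4 = 0x4, P5 = 0xC

P1: D(K, 0x9) = 0x8; 0x8 ⊕ 0x4 = 0xC.
P2: D(K, 0x1) = 0x0; 0x0 ⊕ 0x9 = 0x9.
P3: D(K, 0x0) = 0xF; 0xF ⊕ 0x1 = 0xE.
P4: D(K, 0x5) = 0x4; 0x4 ⊕ 0x0 = 0x4.
P5: D(K, 0xA) = 0x9; 0x9 ⊕ 0x5 = 0xC.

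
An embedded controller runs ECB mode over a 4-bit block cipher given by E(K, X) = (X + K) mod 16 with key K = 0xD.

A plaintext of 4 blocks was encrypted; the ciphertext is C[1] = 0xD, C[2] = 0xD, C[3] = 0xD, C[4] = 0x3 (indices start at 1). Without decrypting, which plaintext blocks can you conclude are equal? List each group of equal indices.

P[1] = P[2] = P[3]

ECB encrypts each block independently with the same key, so equal ciphertext blocks imply equal plaintext blocks.
C[1] = C[2] = C[3] = 0xD, so P[1] = P[2] = P[3].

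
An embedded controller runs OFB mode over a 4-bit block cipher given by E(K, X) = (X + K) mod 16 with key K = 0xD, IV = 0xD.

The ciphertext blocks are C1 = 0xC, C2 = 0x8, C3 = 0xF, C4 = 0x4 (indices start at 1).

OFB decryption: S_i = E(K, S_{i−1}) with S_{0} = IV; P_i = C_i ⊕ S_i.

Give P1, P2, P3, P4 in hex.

P1 = 0x6, P2 = 0xF, P3 = 0xB, P4 = 0x5

P1: S = E(K, 0xD) = 0xA; 0xC ⊕ 0xA = 0x6.
P2: S = E(K, 0xA) = 0x7; 0x8 ⊕ 0x7 = 0xF.
P3: S = E(K, 0x7) = 0x4; 0xF ⊕ 0x4 = 0xB.
P4: S = E(K, 0x4) = 0x1; 0x4 ⊕ 0x1 = 0x5.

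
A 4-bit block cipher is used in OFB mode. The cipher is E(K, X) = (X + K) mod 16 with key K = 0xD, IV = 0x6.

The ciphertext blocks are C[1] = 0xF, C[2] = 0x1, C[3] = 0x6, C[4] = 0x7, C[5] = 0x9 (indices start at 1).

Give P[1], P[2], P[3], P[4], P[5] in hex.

P[1] = 0xC, P[2] = 0x1, P[3] = 0xB, P[4] = 0xD, P[5] = 0xE

OFB decryption: S_i = E(K, S_{i−1}) with S_{0} = IV; P_i = C_i ⊕ S_i.
P[1]: S = E(K, 0x6) = 0x3; 0xF ⊕ 0x3 = 0xC.
P[2]: S = E(K, 0x3) = 0x0; 0x1 ⊕ 0x0 = 0x1.
P[3]: S = E(K, 0x0) = 0xD; 0x6 ⊕ 0xD = 0xB.
P[4]: S = E(K, 0xD) = 0xA; 0x7 ⊕ 0xA = 0xD.
P[5]: S = E(K, 0xA) = 0x7; 0x9 ⊕ 0x7 = 0xE.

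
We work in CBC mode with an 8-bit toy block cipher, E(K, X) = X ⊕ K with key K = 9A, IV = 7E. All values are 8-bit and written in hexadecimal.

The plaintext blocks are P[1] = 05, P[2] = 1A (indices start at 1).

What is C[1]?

C[1] = E1

CBC encryption: C_i = E(K, P_i ⊕ C_{i−1}), with C_{0} = IV.
C[1]: P[1] ⊕ 7E = 7B; E(K, 7B) = E1.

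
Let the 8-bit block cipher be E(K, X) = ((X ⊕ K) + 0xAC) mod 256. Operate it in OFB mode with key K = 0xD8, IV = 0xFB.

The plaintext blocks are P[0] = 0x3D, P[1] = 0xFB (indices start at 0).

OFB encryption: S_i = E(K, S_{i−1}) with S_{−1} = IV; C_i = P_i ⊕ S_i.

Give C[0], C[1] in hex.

C[0] = 0xF2, C[1] = 0x38

C[0]: S = E(K, 0xFB) = 0xCF; 0x3D ⊕ 0xCF = 0xF2.
C[1]: S = E(K, 0xCF) = 0xC3; 0xFB ⊕ 0xC3 = 0x38.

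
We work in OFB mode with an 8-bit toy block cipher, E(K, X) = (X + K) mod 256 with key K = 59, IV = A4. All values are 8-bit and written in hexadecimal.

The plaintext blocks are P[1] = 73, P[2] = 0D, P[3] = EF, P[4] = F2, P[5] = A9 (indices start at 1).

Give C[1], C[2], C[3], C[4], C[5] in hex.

C[1] = 8E, C[2] = 5B, C[3] = 40, C[4] = FA, C[5] = C8

OFB encryption: S_i = E(K, S_{i−1}) with S_{0} = IV; C_i = P_i ⊕ S_i.
C[1]: S = E(K, A4) = FD; 73 ⊕ FD = 8E.
C[2]: S = E(K, FD) = 56; 0D ⊕ 56 = 5B.
C[3]: S = E(K, 56) = AF; EF ⊕ AF = 40.
C[4]: S = E(K, AF) = 08; F2 ⊕ 08 = FA.
C[5]: S = E(K, 08) = 61; A9 ⊕ 61 = C8.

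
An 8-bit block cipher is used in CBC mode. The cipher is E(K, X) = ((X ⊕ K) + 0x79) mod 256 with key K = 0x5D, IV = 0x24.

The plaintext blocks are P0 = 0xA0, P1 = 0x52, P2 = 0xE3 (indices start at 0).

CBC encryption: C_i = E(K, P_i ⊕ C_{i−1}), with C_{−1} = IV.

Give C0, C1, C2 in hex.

C0 = 0x52, C1 = 0xD6, C2 = 0xE1

C0: P0 ⊕ 0x24 = 0x84; E(K, 0x84) = 0x52.
C1: P1 ⊕ 0x52 = 0x00; E(K, 0x00) = 0xD6.
C2: P2 ⊕ 0xD6 = 0x35; E(K, 0x35) = 0xE1.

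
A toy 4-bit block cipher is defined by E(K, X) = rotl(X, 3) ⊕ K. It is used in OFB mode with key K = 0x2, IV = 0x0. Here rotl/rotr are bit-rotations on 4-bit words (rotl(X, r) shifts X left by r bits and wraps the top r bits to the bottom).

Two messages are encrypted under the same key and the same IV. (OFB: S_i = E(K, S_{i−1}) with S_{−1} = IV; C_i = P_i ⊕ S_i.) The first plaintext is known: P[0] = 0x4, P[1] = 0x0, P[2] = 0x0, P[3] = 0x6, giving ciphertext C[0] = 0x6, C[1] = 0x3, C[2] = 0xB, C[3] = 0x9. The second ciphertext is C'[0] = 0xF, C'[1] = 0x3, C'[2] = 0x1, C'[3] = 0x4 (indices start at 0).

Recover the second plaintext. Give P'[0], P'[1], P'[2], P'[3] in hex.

P'[0] = 0xD, P'[1] = 0x0, P'[2] = 0xA, P'[3] = 0xB

In OFB with a reused IV, both messages share the same keystream S_i, so C_i ⊕ C'_i = P_i ⊕ P'_i and thus P'_i = P_i ⊕ C_i ⊕ C'_i.
P'[0]: 0x4 ⊕ 0x6 ⊕ 0xF = 0xD.
P'[1]: 0x0 ⊕ 0x3 ⊕ 0x3 = 0x0.
P'[2]: 0x0 ⊕ 0xB ⊕ 0x1 = 0xA.
P'[3]: 0x6 ⊕ 0x9 ⊕ 0x4 = 0xB.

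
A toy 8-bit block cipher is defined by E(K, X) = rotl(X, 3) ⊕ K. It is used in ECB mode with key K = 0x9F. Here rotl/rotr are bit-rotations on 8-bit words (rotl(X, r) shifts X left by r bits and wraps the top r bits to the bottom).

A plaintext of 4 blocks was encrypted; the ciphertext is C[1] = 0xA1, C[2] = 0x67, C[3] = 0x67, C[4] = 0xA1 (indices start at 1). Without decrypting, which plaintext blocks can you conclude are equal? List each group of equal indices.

P[1] = P[4]; P[2] = P[3]

ECB encrypts each block independently with the same key, so equal ciphertext blocks imply equal plaintext blocks.
C[1] = C[4] = 0xA1, so P[1] = P[4].
C[2] = C[3] = 0x67, so P[2] = P[3].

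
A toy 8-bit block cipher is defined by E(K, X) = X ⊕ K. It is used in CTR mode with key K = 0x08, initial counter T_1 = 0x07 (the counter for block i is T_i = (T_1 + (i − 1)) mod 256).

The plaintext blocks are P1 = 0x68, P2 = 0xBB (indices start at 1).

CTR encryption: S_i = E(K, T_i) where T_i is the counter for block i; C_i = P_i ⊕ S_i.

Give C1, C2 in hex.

C1 = 0x67, C2 = 0xBB

C1: T = 0x07, S = E(K, T) = 0x0F; 0x68 ⊕ 0x0F = 0x67.
C2: T = 0x08, S = E(K, T) = 0x00; 0xBB ⊕ 0x00 = 0xBB.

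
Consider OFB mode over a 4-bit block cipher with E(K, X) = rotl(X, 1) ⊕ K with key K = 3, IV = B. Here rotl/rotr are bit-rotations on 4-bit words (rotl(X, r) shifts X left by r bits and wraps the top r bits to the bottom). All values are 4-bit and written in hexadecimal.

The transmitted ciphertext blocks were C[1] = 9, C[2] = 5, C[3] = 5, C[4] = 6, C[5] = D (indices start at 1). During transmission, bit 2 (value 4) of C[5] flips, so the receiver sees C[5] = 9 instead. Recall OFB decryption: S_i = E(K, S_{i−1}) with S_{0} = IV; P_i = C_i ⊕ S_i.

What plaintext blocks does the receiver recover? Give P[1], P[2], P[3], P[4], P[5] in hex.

Only C[5] changed, to 9. In OFB, a change in C_i flips the same bit in P_i only; the keystream is unaffected. Decrypting the received ciphertext:
P[1]: S = E(K, B) = 4; 9 ⊕ 4 = D.
P[2]: S = E(K, 4) = B; 5 ⊕ B = E.
P[3]: S = E(K, B) = 4; 5 ⊕ 4 = 1.
P[4]: S = E(K, 4) = B; 6 ⊕ B = D.
P[5]: S = E(K, B) = 4; 9 ⊕ 4 = D.
Blocks that differ from the original plaintext: P[5].

P[1] = D, P[2] = E, P[3] = 1, P[4] = D, P[5] = D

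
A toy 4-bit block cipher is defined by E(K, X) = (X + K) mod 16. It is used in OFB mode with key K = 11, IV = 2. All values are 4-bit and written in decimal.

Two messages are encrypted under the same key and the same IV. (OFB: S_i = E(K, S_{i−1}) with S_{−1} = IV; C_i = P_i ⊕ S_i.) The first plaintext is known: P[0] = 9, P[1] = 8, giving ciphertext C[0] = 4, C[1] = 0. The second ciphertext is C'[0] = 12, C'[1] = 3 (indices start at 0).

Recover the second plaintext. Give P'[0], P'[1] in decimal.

In OFB with a reused IV, both messages share the same keystream S_i, so C_i ⊕ C'_i = P_i ⊕ P'_i and thus P'_i = P_i ⊕ C_i ⊕ C'_i.
P'[0]: 9 ⊕ 4 ⊕ 12 = 1.
P'[1]: 8 ⊕ 0 ⊕ 3 = 11.

P'[0] = 1, P'[1] = 11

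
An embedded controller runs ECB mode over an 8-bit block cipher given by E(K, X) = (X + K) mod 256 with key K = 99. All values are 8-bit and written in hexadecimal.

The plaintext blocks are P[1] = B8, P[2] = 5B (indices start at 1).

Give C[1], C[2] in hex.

C[1] = 51, C[2] = F4

ECB encryption: C_i = E(K, P_i).
C[1]: E(K, B8) = 51.
C[2]: E(K, 5B) = F4.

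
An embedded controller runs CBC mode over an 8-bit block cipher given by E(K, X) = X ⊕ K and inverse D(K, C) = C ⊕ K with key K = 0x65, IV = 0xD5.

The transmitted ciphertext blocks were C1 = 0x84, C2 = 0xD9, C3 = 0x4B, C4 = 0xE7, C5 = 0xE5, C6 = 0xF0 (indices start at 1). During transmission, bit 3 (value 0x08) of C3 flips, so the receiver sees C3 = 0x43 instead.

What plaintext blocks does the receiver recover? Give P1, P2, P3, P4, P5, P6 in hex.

P1 = 0x34, P2 = 0x38, P3 = 0xFF, P4 = 0xC1, P5 = 0x67, P6 = 0x70

CBC decryption: P_i = D(K, C_i) ⊕ C_{i−1}, with C_{0} = IV.
Only C3 changed, to 0x43. In CBC, a change in C_i garbles P_i and flips the same bit in P_{i+1}. Decrypting the received ciphertext:
P1: D(K, 0x84) = 0xE1; 0xE1 ⊕ 0xD5 = 0x34.
P2: D(K, 0xD9) = 0xBC; 0xBC ⊕ 0x84 = 0x38.
P3: D(K, 0x43) = 0x26; 0x26 ⊕ 0xD9 = 0xFF.
P4: D(K, 0xE7) = 0x82; 0x82 ⊕ 0x43 = 0xC1.
P5: D(K, 0xE5) = 0x80; 0x80 ⊕ 0xE7 = 0x67.
P6: D(K, 0xF0) = 0x95; 0x95 ⊕ 0xE5 = 0x70.
Blocks that differ from the original plaintext: P3, P4.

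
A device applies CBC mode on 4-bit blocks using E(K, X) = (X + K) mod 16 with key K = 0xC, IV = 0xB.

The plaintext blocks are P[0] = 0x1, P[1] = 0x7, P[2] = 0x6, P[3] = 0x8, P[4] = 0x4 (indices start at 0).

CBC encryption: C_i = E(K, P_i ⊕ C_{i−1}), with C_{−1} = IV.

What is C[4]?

C[4] = 0xB

C[0]: P[0] ⊕ 0xB = 0xA; E(K, 0xA) = 0x6.
C[1]: P[1] ⊕ 0x6 = 0x1; E(K, 0x1) = 0xD.
C[2]: P[2] ⊕ 0xD = 0xB; E(K, 0xB) = 0x7.
C[3]: P[3] ⊕ 0x7 = 0xF; E(K, 0xF) = 0xB.
C[4]: P[4] ⊕ 0xB = 0xF; E(K, 0xF) = 0xB.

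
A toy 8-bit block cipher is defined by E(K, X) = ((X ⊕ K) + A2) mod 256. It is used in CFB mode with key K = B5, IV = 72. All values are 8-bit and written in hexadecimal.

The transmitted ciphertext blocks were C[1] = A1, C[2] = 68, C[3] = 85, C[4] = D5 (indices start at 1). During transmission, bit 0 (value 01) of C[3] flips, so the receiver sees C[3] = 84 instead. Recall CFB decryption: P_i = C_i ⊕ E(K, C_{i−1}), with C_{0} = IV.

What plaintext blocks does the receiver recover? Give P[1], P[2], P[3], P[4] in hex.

Only C[3] changed, to 84. In CFB, a change in C_i flips the same bit in P_i and garbles P_{i+1}. Decrypting the received ciphertext:
P[1]: E(K, 72) = 69; A1 ⊕ 69 = C8.
P[2]: E(K, A1) = B6; 68 ⊕ B6 = DE.
P[3]: E(K, 68) = 7F; 84 ⊕ 7F = FB.
P[4]: E(K, 84) = D3; D5 ⊕ D3 = 06.
Blocks that differ from the original plaintext: P[3], P[4].

P[1] = C8, P[2] = DE, P[3] = FB, P[4] = 06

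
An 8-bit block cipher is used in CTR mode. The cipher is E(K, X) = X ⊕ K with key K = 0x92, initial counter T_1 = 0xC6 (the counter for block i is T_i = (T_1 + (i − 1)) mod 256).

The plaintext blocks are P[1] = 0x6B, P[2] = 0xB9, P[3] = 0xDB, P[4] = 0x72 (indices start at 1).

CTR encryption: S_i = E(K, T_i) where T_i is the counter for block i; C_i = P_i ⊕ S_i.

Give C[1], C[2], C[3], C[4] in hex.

C[1] = 0x3F, C[2] = 0xEC, C[3] = 0x81, C[4] = 0x29

C[1]: T = 0xC6, S = E(K, T) = 0x54; 0x6B ⊕ 0x54 = 0x3F.
C[2]: T = 0xC7, S = E(K, T) = 0x55; 0xB9 ⊕ 0x55 = 0xEC.
C[3]: T = 0xC8, S = E(K, T) = 0x5A; 0xDB ⊕ 0x5A = 0x81.
C[4]: T = 0xC9, S = E(K, T) = 0x5B; 0x72 ⊕ 0x5B = 0x29.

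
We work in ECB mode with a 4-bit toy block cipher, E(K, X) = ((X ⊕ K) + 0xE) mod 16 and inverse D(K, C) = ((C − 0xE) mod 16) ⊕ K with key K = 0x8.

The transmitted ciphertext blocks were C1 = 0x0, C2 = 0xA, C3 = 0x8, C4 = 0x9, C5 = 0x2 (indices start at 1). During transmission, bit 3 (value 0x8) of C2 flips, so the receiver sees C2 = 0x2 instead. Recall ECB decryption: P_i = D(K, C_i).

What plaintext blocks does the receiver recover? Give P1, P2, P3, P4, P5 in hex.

P1 = 0xA, P2 = 0xC, P3 = 0x2, P4 = 0x3, P5 = 0xC

Only C2 changed, to 0x2. In ECB, a change in C_i affects only P_i. Decrypting the received ciphertext:
P1: D(K, 0x0) = 0xA.
P2: D(K, 0x2) = 0xC.
P3: D(K, 0x8) = 0x2.
P4: D(K, 0x9) = 0x3.
P5: D(K, 0x2) = 0xC.
Blocks that differ from the original plaintext: P2.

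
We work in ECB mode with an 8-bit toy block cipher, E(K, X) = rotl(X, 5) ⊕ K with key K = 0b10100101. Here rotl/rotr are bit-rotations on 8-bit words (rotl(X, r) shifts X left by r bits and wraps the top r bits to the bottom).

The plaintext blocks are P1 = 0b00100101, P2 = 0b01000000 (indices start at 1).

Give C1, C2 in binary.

ECB encryption: C_i = E(K, P_i).
C1: E(K, 0b00100101) = 0b00000001.
C2: E(K, 0b01000000) = 0b10101101.

C1 = 0b00000001, C2 = 0b10101101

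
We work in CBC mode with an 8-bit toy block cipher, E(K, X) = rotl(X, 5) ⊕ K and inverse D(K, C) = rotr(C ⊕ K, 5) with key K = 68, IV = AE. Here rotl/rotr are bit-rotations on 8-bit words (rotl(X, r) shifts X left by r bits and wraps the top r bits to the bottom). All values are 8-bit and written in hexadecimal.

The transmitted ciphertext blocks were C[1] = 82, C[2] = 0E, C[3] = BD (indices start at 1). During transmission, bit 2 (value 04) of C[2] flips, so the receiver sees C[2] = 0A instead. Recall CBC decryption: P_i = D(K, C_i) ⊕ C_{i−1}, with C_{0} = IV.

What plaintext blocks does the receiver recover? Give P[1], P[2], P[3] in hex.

Only C[2] changed, to 0A. In CBC, a change in C_i garbles P_i and flips the same bit in P_{i+1}. Decrypting the received ciphertext:
P[1]: D(K, 82) = 57; 57 ⊕ AE = F9.
P[2]: D(K, 0A) = 13; 13 ⊕ 82 = 91.
P[3]: D(K, BD) = AE; AE ⊕ 0A = A4.
Blocks that differ from the original plaintext: P[2], P[3].

P[1] = F9, P[2] = 91, P[3] = A4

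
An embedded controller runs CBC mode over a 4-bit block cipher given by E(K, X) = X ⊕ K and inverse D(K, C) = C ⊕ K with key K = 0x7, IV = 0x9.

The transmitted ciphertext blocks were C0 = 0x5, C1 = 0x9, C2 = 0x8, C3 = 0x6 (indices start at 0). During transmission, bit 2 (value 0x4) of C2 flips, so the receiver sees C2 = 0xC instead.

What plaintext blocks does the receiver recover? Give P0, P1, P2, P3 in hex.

P0 = 0xB, P1 = 0xB, P2 = 0x2, P3 = 0xD

CBC decryption: P_i = D(K, C_i) ⊕ C_{i−1}, with C_{−1} = IV.
Only C2 changed, to 0xC. In CBC, a change in C_i garbles P_i and flips the same bit in P_{i+1}. Decrypting the received ciphertext:
P0: D(K, 0x5) = 0x2; 0x2 ⊕ 0x9 = 0xB.
P1: D(K, 0x9) = 0xE; 0xE ⊕ 0x5 = 0xB.
P2: D(K, 0xC) = 0xB; 0xB ⊕ 0x9 = 0x2.
P3: D(K, 0x6) = 0x1; 0x1 ⊕ 0xC = 0xD.
Blocks that differ from the original plaintext: P2, P3.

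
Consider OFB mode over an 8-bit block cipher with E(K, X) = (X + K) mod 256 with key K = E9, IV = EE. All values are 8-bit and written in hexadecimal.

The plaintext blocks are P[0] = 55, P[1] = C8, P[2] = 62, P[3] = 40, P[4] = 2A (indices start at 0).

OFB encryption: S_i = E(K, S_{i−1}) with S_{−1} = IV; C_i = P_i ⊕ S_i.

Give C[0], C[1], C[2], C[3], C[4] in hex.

C[0] = 82, C[1] = 08, C[2] = CB, C[3] = D2, C[4] = 51

C[0]: S = E(K, EE) = D7; 55 ⊕ D7 = 82.
C[1]: S = E(K, D7) = C0; C8 ⊕ C0 = 08.
C[2]: S = E(K, C0) = A9; 62 ⊕ A9 = CB.
C[3]: S = E(K, A9) = 92; 40 ⊕ 92 = D2.
C[4]: S = E(K, 92) = 7B; 2A ⊕ 7B = 51.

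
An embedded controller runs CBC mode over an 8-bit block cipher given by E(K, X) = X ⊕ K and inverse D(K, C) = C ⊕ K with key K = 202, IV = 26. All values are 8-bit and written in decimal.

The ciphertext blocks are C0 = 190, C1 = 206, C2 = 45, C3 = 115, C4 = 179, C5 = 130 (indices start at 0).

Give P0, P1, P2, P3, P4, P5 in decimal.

CBC decryption: P_i = D(K, C_i) ⊕ C_{i−1}, with C_{−1} = IV.
P0: D(K, 190) = 116; 116 ⊕ 26 = 110.
P1: D(K, 206) = 4; 4 ⊕ 190 = 186.
P2: D(K, 45) = 231; 231 ⊕ 206 = 41.
P3: D(K, 115) = 185; 185 ⊕ 45 = 148.
P4: D(K, 179) = 121; 121 ⊕ 115 = 10.
P5: D(K, 130) = 72; 72 ⊕ 179 = 251.

P0 = 110, P1 = 186, P2 = 41, P3 = 148, P4 = 10, P5 = 251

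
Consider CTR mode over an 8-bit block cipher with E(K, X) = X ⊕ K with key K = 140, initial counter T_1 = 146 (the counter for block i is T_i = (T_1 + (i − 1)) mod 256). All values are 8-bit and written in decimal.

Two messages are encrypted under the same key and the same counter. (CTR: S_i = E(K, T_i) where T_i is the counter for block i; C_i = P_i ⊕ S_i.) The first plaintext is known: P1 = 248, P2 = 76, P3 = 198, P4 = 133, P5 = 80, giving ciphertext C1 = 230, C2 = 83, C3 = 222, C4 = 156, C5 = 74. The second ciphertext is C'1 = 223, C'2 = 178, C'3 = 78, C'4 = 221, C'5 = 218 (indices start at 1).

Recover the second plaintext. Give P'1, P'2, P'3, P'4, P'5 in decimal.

In CTR with a reused counter, both messages share the same keystream S_i, so C_i ⊕ C'_i = P_i ⊕ P'_i and thus P'_i = P_i ⊕ C_i ⊕ C'_i.
P'1: 248 ⊕ 230 ⊕ 223 = 193.
P'2: 76 ⊕ 83 ⊕ 178 = 173.
P'3: 198 ⊕ 222 ⊕ 78 = 86.
P'4: 133 ⊕ 156 ⊕ 221 = 196.
P'5: 80 ⊕ 74 ⊕ 218 = 192.

P'1 = 193, P'2 = 173, P'3 = 86, P'4 = 196, P'5 = 192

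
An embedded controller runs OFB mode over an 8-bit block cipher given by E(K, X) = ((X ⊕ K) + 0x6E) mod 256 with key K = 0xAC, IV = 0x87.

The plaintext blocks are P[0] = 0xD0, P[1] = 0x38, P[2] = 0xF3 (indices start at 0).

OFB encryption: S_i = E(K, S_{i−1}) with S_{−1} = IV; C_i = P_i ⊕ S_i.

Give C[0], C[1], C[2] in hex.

C[0]: S = E(K, 0x87) = 0x99; 0xD0 ⊕ 0x99 = 0x49.
C[1]: S = E(K, 0x99) = 0xA3; 0x38 ⊕ 0xA3 = 0x9B.
C[2]: S = E(K, 0xA3) = 0x7D; 0xF3 ⊕ 0x7D = 0x8E.

C[0] = 0x49, C[1] = 0x9B, C[2] = 0x8E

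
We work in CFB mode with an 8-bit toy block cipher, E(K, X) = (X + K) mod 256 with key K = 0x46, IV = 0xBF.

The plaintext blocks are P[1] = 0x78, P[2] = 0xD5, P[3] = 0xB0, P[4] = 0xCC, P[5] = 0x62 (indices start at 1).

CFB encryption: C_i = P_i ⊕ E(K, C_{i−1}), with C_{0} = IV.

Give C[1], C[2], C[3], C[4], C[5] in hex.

C[1]: E(K, 0xBF) = 0x05; 0x78 ⊕ 0x05 = 0x7D.
C[2]: E(K, 0x7D) = 0xC3; 0xD5 ⊕ 0xC3 = 0x16.
C[3]: E(K, 0x16) = 0x5C; 0xB0 ⊕ 0x5C = 0xEC.
C[4]: E(K, 0xEC) = 0x32; 0xCC ⊕ 0x32 = 0xFE.
C[5]: E(K, 0xFE) = 0x44; 0x62 ⊕ 0x44 = 0x26.

C[1] = 0x7D, C[2] = 0x16, C[3] = 0xEC, C[4] = 0xFE, C[5] = 0x26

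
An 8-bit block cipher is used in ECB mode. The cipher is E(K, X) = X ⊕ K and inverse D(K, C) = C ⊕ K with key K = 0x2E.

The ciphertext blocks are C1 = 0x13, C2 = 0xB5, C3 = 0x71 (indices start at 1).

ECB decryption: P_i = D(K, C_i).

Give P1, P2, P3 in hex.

P1 = 0x3D, P2 = 0x9B, P3 = 0x5F

P1: D(K, 0x13) = 0x3D.
P2: D(K, 0xB5) = 0x9B.
P3: D(K, 0x71) = 0x5F.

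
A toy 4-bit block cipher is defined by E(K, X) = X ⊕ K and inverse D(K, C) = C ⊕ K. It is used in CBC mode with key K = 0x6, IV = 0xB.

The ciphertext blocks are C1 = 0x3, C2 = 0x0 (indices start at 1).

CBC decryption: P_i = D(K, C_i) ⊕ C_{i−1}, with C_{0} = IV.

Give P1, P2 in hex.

P1: D(K, 0x3) = 0x5; 0x5 ⊕ 0xB = 0xE.
P2: D(K, 0x0) = 0x6; 0x6 ⊕ 0x3 = 0x5.

P1 = 0xE, P2 = 0x5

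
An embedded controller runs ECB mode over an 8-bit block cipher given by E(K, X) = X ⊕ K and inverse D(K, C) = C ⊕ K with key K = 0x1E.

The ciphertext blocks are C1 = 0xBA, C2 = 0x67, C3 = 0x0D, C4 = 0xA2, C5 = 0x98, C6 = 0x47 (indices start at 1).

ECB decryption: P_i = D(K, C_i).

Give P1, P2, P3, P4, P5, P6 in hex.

P1: D(K, 0xBA) = 0xA4.
P2: D(K, 0x67) = 0x79.
P3: D(K, 0x0D) = 0x13.
P4: D(K, 0xA2) = 0xBC.
P5: D(K, 0x98) = 0x86.
P6: D(K, 0x47) = 0x59.

P1 = 0xA4, P2 = 0x79, P3 = 0x13, P4 = 0xBC, P5 = 0x86, P6 = 0x59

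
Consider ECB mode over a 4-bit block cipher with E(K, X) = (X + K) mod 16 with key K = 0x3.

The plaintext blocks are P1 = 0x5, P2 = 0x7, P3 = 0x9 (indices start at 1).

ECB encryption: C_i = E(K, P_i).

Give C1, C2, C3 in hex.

C1: E(K, 0x5) = 0x8.
C2: E(K, 0x7) = 0xA.
C3: E(K, 0x9) = 0xC.

C1 = 0x8, C2 = 0xA, C3 = 0xC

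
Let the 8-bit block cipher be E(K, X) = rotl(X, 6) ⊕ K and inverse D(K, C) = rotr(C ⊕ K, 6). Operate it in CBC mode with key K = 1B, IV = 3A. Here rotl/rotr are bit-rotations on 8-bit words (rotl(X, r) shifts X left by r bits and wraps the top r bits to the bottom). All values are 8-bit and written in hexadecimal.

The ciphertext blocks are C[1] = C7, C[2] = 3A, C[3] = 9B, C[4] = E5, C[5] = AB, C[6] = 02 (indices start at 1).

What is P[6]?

CBC decryption: P_i = D(K, C_i) ⊕ C_{i−1}, with C_{0} = IV.
P[6]: D(K, 02) = 64; 64 ⊕ AB = CF.

P[6] = CF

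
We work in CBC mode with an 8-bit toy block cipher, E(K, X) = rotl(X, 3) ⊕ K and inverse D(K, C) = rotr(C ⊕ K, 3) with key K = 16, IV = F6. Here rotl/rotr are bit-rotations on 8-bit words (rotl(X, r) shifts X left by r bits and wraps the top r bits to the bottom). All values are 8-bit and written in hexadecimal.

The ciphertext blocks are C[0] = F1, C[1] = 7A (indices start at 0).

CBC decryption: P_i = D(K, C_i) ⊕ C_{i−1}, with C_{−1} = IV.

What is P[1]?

P[1] = 7C

P[1]: D(K, 7A) = 8D; 8D ⊕ F1 = 7C.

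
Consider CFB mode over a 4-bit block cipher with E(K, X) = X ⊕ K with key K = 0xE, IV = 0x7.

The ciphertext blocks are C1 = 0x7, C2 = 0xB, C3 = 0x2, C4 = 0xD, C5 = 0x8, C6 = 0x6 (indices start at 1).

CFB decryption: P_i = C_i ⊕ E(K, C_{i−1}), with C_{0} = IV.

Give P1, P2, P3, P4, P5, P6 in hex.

P1 = 0xE, P2 = 0x2, P3 = 0x7, P4 = 0x1, P5 = 0xB, P6 = 0x0

P1: E(K, 0x7) = 0x9; 0x7 ⊕ 0x9 = 0xE.
P2: E(K, 0x7) = 0x9; 0xB ⊕ 0x9 = 0x2.
P3: E(K, 0xB) = 0x5; 0x2 ⊕ 0x5 = 0x7.
P4: E(K, 0x2) = 0xC; 0xD ⊕ 0xC = 0x1.
P5: E(K, 0xD) = 0x3; 0x8 ⊕ 0x3 = 0xB.
P6: E(K, 0x8) = 0x6; 0x6 ⊕ 0x6 = 0x0.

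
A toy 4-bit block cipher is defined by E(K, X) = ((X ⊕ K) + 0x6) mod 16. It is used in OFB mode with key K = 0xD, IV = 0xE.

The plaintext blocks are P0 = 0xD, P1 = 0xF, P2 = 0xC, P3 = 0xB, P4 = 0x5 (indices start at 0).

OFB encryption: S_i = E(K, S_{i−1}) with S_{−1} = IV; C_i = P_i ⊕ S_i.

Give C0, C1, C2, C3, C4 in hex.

C0 = 0x4, C1 = 0x5, C2 = 0x1, C3 = 0xD, C4 = 0x4

C0: S = E(K, 0xE) = 0x9; 0xD ⊕ 0x9 = 0x4.
C1: S = E(K, 0x9) = 0xA; 0xF ⊕ 0xA = 0x5.
C2: S = E(K, 0xA) = 0xD; 0xC ⊕ 0xD = 0x1.
C3: S = E(K, 0xD) = 0x6; 0xB ⊕ 0x6 = 0xD.
C4: S = E(K, 0x6) = 0x1; 0x5 ⊕ 0x1 = 0x4.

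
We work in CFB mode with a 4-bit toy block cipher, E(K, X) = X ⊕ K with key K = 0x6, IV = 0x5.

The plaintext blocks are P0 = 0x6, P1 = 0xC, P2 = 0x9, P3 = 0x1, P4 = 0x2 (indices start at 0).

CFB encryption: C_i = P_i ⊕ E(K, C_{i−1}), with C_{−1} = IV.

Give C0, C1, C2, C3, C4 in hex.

C0 = 0x5, C1 = 0xF, C2 = 0x0, C3 = 0x7, C4 = 0x3

C0: E(K, 0x5) = 0x3; 0x6 ⊕ 0x3 = 0x5.
C1: E(K, 0x5) = 0x3; 0xC ⊕ 0x3 = 0xF.
C2: E(K, 0xF) = 0x9; 0x9 ⊕ 0x9 = 0x0.
C3: E(K, 0x0) = 0x6; 0x1 ⊕ 0x6 = 0x7.
C4: E(K, 0x7) = 0x1; 0x2 ⊕ 0x1 = 0x3.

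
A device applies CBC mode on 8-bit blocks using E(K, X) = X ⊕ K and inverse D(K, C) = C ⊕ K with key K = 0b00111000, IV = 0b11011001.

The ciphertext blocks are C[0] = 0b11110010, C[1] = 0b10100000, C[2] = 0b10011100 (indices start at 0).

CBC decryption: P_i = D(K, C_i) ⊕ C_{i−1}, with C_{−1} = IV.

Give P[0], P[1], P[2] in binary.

P[0]: D(K, 0b11110010) = 0b11001010; 0b11001010 ⊕ 0b11011001 = 0b00010011.
P[1]: D(K, 0b10100000) = 0b10011000; 0b10011000 ⊕ 0b11110010 = 0b01101010.
P[2]: D(K, 0b10011100) = 0b10100100; 0b10100100 ⊕ 0b10100000 = 0b00000100.

P[0] = 0b00010011, P[1] = 0b01101010, P[2] = 0b00000100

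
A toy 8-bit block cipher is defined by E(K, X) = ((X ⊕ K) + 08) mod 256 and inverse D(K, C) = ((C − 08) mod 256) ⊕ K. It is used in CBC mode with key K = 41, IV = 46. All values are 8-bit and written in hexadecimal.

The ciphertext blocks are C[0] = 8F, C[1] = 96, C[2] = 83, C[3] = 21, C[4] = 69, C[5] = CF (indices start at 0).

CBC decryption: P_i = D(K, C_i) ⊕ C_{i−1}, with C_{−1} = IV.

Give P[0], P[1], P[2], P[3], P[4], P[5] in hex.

P[0] = 80, P[1] = 40, P[2] = AC, P[3] = DB, P[4] = 01, P[5] = EF

P[0]: D(K, 8F) = C6; C6 ⊕ 46 = 80.
P[1]: D(K, 96) = CF; CF ⊕ 8F = 40.
P[2]: D(K, 83) = 3A; 3A ⊕ 96 = AC.
P[3]: D(K, 21) = 58; 58 ⊕ 83 = DB.
P[4]: D(K, 69) = 20; 20 ⊕ 21 = 01.
P[5]: D(K, CF) = 86; 86 ⊕ 69 = EF.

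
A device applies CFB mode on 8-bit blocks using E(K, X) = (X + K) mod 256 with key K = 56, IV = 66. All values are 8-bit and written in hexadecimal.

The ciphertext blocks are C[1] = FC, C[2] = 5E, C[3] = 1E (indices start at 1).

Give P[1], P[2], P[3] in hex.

CFB decryption: P_i = C_i ⊕ E(K, C_{i−1}), with C_{0} = IV.
P[1]: E(K, 66) = BC; FC ⊕ BC = 40.
P[2]: E(K, FC) = 52; 5E ⊕ 52 = 0C.
P[3]: E(K, 5E) = B4; 1E ⊕ B4 = AA.

P[1] = 40, P[2] = 0C, P[3] = AA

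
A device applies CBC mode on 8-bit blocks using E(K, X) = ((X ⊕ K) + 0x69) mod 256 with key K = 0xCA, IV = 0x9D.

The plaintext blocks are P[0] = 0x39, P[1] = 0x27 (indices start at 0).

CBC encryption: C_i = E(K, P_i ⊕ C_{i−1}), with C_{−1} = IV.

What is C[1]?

C[0]: P[0] ⊕ 0x9D = 0xA4; E(K, 0xA4) = 0xD7.
C[1]: P[1] ⊕ 0xD7 = 0xF0; E(K, 0xF0) = 0xA3.

C[1] = 0xA3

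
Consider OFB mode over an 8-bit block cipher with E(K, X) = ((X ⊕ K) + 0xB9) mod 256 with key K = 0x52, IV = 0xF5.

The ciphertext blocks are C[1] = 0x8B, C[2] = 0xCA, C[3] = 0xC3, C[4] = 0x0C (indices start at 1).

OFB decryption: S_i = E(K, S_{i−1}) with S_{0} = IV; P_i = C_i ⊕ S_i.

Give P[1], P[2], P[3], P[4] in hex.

P[1]: S = E(K, 0xF5) = 0x60; 0x8B ⊕ 0x60 = 0xEB.
P[2]: S = E(K, 0x60) = 0xEB; 0xCA ⊕ 0xEB = 0x21.
P[3]: S = E(K, 0xEB) = 0x72; 0xC3 ⊕ 0x72 = 0xB1.
P[4]: S = E(K, 0x72) = 0xD9; 0x0C ⊕ 0xD9 = 0xD5.

P[1] = 0xEB, P[2] = 0x21, P[3] = 0xB1, P[4] = 0xD5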